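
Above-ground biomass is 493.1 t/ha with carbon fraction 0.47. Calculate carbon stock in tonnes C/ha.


Formula: Carbon Stock = Biomass * Carbon Fraction
C = 493.1 t/ha * 0.47
C = 231.8 t C/ha

231.8


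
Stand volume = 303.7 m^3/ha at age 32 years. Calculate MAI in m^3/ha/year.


Formula: MAI = Total Volume / Stand Age
MAI = 303.7 m^3/ha / 32 years
MAI = 9.49 m^3/ha/year

9.49


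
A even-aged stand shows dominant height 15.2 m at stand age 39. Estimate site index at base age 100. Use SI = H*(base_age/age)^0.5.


Formula: SI = H_dom * (base_age / age)^0.5
Age ratio = 100 / 39 = 2.5641
sqrt(age_ratio) = 1.60128
SI = 15.2 * 1.60128 = 24.3 m

24.3


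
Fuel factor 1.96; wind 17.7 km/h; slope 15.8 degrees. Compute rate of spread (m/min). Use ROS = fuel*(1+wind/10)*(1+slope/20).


Formula: ROS = fuel * (1 + wind/10) * (1 + slope/20)
Wind factor = 1 + 17.7/10 = 2.77
Slope factor = 1 + 15.8/20 = 1.79
ROS = 1.96 * 2.77 * 1.79 = 9.72 m/min

9.72


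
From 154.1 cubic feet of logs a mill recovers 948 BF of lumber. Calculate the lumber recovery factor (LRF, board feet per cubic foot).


Formula: LRF = Lumber Output (BF) / Log Input (ft^3)
LRF = 948 BF / 154.1 ft^3
LRF = 6.15 BF/ft^3

6.15


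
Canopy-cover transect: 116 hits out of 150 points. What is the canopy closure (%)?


Formula: Canopy closure = covered points / total points * 100
Closure = 116 / 150 * 100
Closure = 0.7733 * 100 = 77.3%

77.3


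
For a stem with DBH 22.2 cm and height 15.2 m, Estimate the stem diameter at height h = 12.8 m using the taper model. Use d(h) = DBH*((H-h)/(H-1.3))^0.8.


Taper: d(h) = DBH * ((H - h) / (H - 1.3))^0.8
Numerator = H - h = 15.2 - 12.8 = 2.4 m
Denominator = H - 1.3 = 15.2 - 1.3 = 13.9 m
Ratio = 2.4 / 13.9 = 0.17266
d = 22.2 * 0.17266^0.8 = 5.4 cm

5.4


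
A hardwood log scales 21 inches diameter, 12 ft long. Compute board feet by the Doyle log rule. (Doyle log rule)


Doyle: BF = (D - 4)^2 * L / 16
Adjusted diameter = 21 - 4 = 17 in
(D-4)^2 = 17^2 = 289
BF = 289 * 12 / 16 = 217 BF

217


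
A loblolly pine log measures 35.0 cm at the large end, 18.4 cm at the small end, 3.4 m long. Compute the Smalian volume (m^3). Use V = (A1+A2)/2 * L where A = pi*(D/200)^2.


Smalian: V = (A1 + A2)/2 * L,  A = pi*(D/200)^2
A1 = pi*(35.0/200)^2 = 0.096211 m^2
A2 = pi*(18.4/200)^2 = 0.02659 m^2
V = (0.096211+0.02659)/2*3.4 = 0.2088 m^3

0.2088


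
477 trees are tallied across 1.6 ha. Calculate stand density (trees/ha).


Formula: Stand Density = N_trees / Area_ha
Density = 477 trees / 1.6 ha
Density = 298 trees/ha

298


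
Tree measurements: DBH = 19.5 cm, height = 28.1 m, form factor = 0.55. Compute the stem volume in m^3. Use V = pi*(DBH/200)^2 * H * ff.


Formula: V = pi * (DBH/200)^2 * H * ff
Radius = DBH/200 = 19.5/200 = 0.0975 m
Radius^2 = 0.0975^2 = 0.00950625 m^2
V = pi * 0.00950625 * 28.1 * 0.55
V = 0.462 m^3

0.462


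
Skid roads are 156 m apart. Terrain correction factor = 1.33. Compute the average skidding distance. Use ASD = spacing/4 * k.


Formula: ASD = (spacing / 4) * correction
Uncorrected distance = spacing / 4 = 156 / 4 = 39 m
ASD = 39 * 1.33 = 52 m

52


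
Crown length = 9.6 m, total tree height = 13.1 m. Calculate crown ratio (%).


Formula: Crown Ratio = (Crown Length / Total Height) * 100
CR = (9.6 m / 13.1 m) * 100
CR = 0.7328 * 100 = 73.3%

73.3


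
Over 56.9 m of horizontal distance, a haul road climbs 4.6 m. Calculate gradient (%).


Formula: Gradient = rise / run * 100
Gradient = 4.6 / 56.9 * 100 = 8.1%

8.1


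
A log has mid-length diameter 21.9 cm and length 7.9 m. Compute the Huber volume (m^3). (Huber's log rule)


Huber: V = Am * L,  Am = pi*(Dm/200)^2
Am = pi*(21.9/200)^2 = 0.037668 m^2
V = 0.037668*7.9 = 0.2976 m^3

0.2976


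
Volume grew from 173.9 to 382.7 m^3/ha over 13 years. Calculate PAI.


Formula: PAI = (V_T2 - V_T1) / (T2 - T1)
Volume increment = 382.7 - 173.9 = 208.8 m^3/ha
PAI = 208.8 / 13 = 16.06 m^3/ha/year

16.06


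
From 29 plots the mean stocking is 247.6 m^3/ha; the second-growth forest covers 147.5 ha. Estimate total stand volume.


Formula: Total Volume = Mean Volume per ha * Total Area
Total Volume = 247.6 m^3/ha * 147.5 ha
Total Volume = 36521 m^3

36521


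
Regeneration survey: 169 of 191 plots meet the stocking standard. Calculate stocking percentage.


Formula: Stocking % = stocked plots / total plots * 100
Stocking = 169 / 191 * 100
Stocking = 0.8848 * 100 = 88.5%

88.5


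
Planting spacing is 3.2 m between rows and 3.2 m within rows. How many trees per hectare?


Formula: TPH = 10000 m^2/ha / (spacing_x * spacing_y)
Area per tree = 3.2 m * 3.2 m = 10.24 m^2
TPH = 10000 / 10.24 = 977 trees/ha

977


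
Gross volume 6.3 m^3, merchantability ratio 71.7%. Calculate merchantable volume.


Formula: MV = V_total * (merchantable_pct / 100)
Merchantable fraction = 71.7% / 100 = 0.717
MV = 6.3 m^3 * 0.717 = 4.517 m^3

4.517


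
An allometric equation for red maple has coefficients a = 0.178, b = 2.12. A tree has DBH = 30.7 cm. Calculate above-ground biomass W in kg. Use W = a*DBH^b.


Formula: W = a * DBH^b  (allometric power law)
DBH^b = 30.7^2.12 = 1421.4558
W = 0.178 * 1421.4558 = 253.0 kg

253.0


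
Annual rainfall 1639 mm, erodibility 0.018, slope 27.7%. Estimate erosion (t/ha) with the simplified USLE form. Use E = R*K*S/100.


Formula: E = R * K * S / 100  (simplified USLE)
R * K = 1639 * 0.018 = 29.502
E = 29.502 * 27.7 / 100 = 8.17 t/ha

8.17


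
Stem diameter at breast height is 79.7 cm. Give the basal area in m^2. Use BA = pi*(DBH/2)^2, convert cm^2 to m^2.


Formula: BA = pi * (DBH/2)^2 / 10000  (cm^2 to m^2)
Radius = DBH/2 = 79.7/2 = 39.85 cm
BA = pi * 39.85^2 / 10000
   = 4988.9198 cm^2 / 10000
   = 0.4989 m^2

0.4989


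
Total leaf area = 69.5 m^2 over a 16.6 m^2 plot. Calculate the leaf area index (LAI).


Formula: LAI = total leaf area / ground area  (dimensionless)
LAI = 69.5 m^2 / 16.6 m^2
LAI = 4.19

4.19


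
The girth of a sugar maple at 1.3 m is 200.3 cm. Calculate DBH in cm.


Formula: DBH = C / pi
DBH = 200.3 / pi
pi = 3.14159...
DBH = 63.8 cm

63.8


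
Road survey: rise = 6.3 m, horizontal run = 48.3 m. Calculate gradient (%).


Formula: Gradient = rise / run * 100
Gradient = 6.3 / 48.3 * 100 = 13.0%

13.0


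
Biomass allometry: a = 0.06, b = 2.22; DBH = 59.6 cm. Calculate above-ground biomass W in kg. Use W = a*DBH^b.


Formula: W = a * DBH^b  (allometric power law)
DBH^b = 59.6^2.22 = 8730.6524
W = 0.06 * 8730.6524 = 523.8 kg

523.8


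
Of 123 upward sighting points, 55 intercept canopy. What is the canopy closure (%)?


Formula: Canopy closure = covered points / total points * 100
Closure = 55 / 123 * 100
Closure = 0.4472 * 100 = 44.7%

44.7


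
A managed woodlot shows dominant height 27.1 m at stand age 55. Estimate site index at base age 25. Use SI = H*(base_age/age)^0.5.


Formula: SI = H_dom * (base_age / age)^0.5
Age ratio = 25 / 55 = 0.45455
sqrt(age_ratio) = 0.6742
SI = 27.1 * 0.6742 = 18.3 m

18.3


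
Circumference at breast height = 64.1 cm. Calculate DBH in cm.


Formula: DBH = C / pi
DBH = 64.1 / pi
pi = 3.14159...
DBH = 20.4 cm

20.4


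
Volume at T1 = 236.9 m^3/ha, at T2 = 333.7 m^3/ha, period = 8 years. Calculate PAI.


Formula: PAI = (V_T2 - V_T1) / (T2 - T1)
Volume increment = 333.7 - 236.9 = 96.8 m^3/ha
PAI = 96.8 / 8 = 12.1 m^3/ha/year

12.1


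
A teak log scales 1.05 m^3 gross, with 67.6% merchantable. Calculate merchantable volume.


Formula: MV = V_total * (merchantable_pct / 100)
Merchantable fraction = 67.6% / 100 = 0.676
MV = 1.05 m^3 * 0.676 = 0.71 m^3

0.71


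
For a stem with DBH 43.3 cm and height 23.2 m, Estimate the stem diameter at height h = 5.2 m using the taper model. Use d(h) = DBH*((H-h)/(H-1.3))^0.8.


Taper: d(h) = DBH * ((H - h) / (H - 1.3))^0.8
Numerator = H - h = 23.2 - 5.2 = 18.0 m
Denominator = H - 1.3 = 23.2 - 1.3 = 21.9 m
Ratio = 18.0 / 21.9 = 0.82192
d = 43.3 * 0.82192^0.8 = 37.0 cm

37.0


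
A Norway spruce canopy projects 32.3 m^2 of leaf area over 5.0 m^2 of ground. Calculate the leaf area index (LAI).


Formula: LAI = total leaf area / ground area  (dimensionless)
LAI = 32.3 m^2 / 5.0 m^2
LAI = 6.46

6.46


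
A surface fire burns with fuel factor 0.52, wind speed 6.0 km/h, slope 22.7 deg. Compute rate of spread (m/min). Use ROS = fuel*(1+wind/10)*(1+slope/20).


Formula: ROS = fuel * (1 + wind/10) * (1 + slope/20)
Wind factor = 1 + 6.0/10 = 1.6
Slope factor = 1 + 22.7/20 = 2.135
ROS = 0.52 * 1.6 * 2.135 = 1.78 m/min

1.78


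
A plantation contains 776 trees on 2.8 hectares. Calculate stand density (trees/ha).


Formula: Stand Density = N_trees / Area_ha
Density = 776 trees / 2.8 ha
Density = 277 trees/ha

277


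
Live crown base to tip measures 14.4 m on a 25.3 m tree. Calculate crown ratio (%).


Formula: Crown Ratio = (Crown Length / Total Height) * 100
CR = (14.4 m / 25.3 m) * 100
CR = 0.5692 * 100 = 56.9%

56.9


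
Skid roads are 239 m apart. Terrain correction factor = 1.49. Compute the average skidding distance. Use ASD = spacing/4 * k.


Formula: ASD = (spacing / 4) * correction
Uncorrected distance = spacing / 4 = 239 / 4 = 59.75 m
ASD = 59.75 * 1.49 = 89 m

89


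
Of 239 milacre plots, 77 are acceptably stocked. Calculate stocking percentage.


Formula: Stocking % = stocked plots / total plots * 100
Stocking = 77 / 239 * 100
Stocking = 0.3222 * 100 = 32.2%

32.2


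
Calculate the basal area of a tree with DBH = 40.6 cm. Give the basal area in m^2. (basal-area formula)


Formula: BA = pi * (DBH/2)^2 / 10000  (cm^2 to m^2)
Radius = DBH/2 = 40.6/2 = 20.3 cm
BA = pi * 20.3^2 / 10000
   = 1294.6189 cm^2 / 10000
   = 0.1295 m^2

0.1295


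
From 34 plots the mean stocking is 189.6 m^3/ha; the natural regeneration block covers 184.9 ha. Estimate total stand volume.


Formula: Total Volume = Mean Volume per ha * Total Area
Total Volume = 189.6 m^3/ha * 184.9 ha
Total Volume = 35057 m^3

35057


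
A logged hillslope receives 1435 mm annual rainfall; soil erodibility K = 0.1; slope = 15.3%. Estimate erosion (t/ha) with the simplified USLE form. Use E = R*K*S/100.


Formula: E = R * K * S / 100  (simplified USLE)
R * K = 1435 * 0.1 = 143.5
E = 143.5 * 15.3 / 100 = 21.96 t/ha

21.96


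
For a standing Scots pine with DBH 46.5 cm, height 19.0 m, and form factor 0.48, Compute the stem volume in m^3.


Formula: V = pi * (DBH/200)^2 * H * ff
Radius = DBH/200 = 46.5/200 = 0.2325 m
Radius^2 = 0.2325^2 = 0.05405625 m^2
V = pi * 0.05405625 * 19.0 * 0.48
V = 1.549 m^3

1.549


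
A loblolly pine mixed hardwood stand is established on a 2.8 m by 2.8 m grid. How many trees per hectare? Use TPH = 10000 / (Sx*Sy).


Formula: TPH = 10000 m^2/ha / (spacing_x * spacing_y)
Area per tree = 2.8 m * 2.8 m = 7.84 m^2
TPH = 10000 / 7.84 = 1276 trees/ha

1276


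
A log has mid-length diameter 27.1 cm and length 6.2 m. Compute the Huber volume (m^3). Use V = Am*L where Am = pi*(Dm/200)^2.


Huber: V = Am * L,  Am = pi*(Dm/200)^2
Am = pi*(27.1/200)^2 = 0.05768 m^2
V = 0.05768*6.2 = 0.3576 m^3

0.3576


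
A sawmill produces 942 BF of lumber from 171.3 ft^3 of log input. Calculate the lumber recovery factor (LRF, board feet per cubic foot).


Formula: LRF = Lumber Output (BF) / Log Input (ft^3)
LRF = 942 BF / 171.3 ft^3
LRF = 5.5 BF/ft^3

5.5


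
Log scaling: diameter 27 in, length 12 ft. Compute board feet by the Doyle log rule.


Doyle: BF = (D - 4)^2 * L / 16
Adjusted diameter = 27 - 4 = 23 in
(D-4)^2 = 23^2 = 529
BF = 529 * 12 / 16 = 397 BF

397


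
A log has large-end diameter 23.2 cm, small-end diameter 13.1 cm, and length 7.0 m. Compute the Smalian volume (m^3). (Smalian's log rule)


Smalian: V = (A1 + A2)/2 * L,  A = pi*(D/200)^2
A1 = pi*(23.2/200)^2 = 0.042273 m^2
A2 = pi*(13.1/200)^2 = 0.013478 m^2
V = (0.042273+0.013478)/2*7.0 = 0.1951 m^3

0.1951


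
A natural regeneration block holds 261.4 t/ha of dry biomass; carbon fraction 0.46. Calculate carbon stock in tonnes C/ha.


Formula: Carbon Stock = Biomass * Carbon Fraction
C = 261.4 t/ha * 0.46
C = 120.2 t C/ha

120.2


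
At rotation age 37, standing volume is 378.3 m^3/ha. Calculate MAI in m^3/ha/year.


Formula: MAI = Total Volume / Stand Age
MAI = 378.3 m^3/ha / 37 years
MAI = 10.22 m^3/ha/year

10.22


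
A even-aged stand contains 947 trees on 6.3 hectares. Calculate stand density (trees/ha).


Formula: Stand Density = N_trees / Area_ha
Density = 947 trees / 6.3 ha
Density = 150 trees/ha

150


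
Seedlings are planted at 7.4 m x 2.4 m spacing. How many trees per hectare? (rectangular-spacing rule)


Formula: TPH = 10000 m^2/ha / (spacing_x * spacing_y)
Area per tree = 7.4 m * 2.4 m = 17.76 m^2
TPH = 10000 / 17.76 = 563 trees/ha

563


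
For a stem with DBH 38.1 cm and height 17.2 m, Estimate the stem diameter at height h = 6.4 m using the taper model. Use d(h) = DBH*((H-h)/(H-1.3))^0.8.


Taper: d(h) = DBH * ((H - h) / (H - 1.3))^0.8
Numerator = H - h = 17.2 - 6.4 = 10.8 m
Denominator = H - 1.3 = 17.2 - 1.3 = 15.9 m
Ratio = 10.8 / 15.9 = 0.67925
d = 38.1 * 0.67925^0.8 = 28.0 cm

28.0


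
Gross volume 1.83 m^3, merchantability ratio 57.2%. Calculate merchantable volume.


Formula: MV = V_total * (merchantable_pct / 100)
Merchantable fraction = 57.2% / 100 = 0.572
MV = 1.83 m^3 * 0.572 = 1.047 m^3

1.047


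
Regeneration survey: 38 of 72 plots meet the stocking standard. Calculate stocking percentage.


Formula: Stocking % = stocked plots / total plots * 100
Stocking = 38 / 72 * 100
Stocking = 0.5278 * 100 = 52.8%

52.8


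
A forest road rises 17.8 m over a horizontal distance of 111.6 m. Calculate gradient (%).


Formula: Gradient = rise / run * 100
Gradient = 17.8 / 111.6 * 100 = 15.9%

15.9


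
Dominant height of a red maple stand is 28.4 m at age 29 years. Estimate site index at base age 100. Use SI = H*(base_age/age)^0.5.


Formula: SI = H_dom * (base_age / age)^0.5
Age ratio = 100 / 29 = 3.44828
sqrt(age_ratio) = 1.85695
SI = 28.4 * 1.85695 = 52.7 m

52.7


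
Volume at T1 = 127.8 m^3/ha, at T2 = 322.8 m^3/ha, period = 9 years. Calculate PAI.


Formula: PAI = (V_T2 - V_T1) / (T2 - T1)
Volume increment = 322.8 - 127.8 = 195.0 m^3/ha
PAI = 195.0 / 9 = 21.67 m^3/ha/year

21.67


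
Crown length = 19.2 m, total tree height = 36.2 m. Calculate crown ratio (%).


Formula: Crown Ratio = (Crown Length / Total Height) * 100
CR = (19.2 m / 36.2 m) * 100
CR = 0.5304 * 100 = 53.0%

53.0


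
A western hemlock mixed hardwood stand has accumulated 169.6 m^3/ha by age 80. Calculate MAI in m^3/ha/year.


Formula: MAI = Total Volume / Stand Age
MAI = 169.6 m^3/ha / 80 years
MAI = 2.12 m^3/ha/year

2.12


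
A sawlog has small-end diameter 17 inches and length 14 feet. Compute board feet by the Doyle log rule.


Doyle: BF = (D - 4)^2 * L / 16
Adjusted diameter = 17 - 4 = 13 in
(D-4)^2 = 13^2 = 169
BF = 169 * 14 / 16 = 148 BF

148


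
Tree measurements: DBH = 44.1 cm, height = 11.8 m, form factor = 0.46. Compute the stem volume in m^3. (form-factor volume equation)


Formula: V = pi * (DBH/200)^2 * H * ff
Radius = DBH/200 = 44.1/200 = 0.2205 m
Radius^2 = 0.2205^2 = 0.04862025 m^2
V = pi * 0.04862025 * 11.8 * 0.46
V = 0.829 m^3

0.829


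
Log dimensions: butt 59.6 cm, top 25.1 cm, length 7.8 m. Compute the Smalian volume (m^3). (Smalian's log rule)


Smalian: V = (A1 + A2)/2 * L,  A = pi*(D/200)^2
A1 = pi*(59.6/200)^2 = 0.278986 m^2
A2 = pi*(25.1/200)^2 = 0.049481 m^2
V = (0.278986+0.049481)/2*7.8 = 1.281 m^3

1.281


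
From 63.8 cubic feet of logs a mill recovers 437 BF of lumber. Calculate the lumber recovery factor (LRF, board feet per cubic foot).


Formula: LRF = Lumber Output (BF) / Log Input (ft^3)
LRF = 437 BF / 63.8 ft^3
LRF = 6.85 BF/ft^3

6.85


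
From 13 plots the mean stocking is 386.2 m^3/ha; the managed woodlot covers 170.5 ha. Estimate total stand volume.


Formula: Total Volume = Mean Volume per ha * Total Area
Total Volume = 386.2 m^3/ha * 170.5 ha
Total Volume = 65847 m^3

65847


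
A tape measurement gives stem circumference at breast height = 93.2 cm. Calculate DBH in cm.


Formula: DBH = C / pi
DBH = 93.2 / pi
pi = 3.14159...
DBH = 29.7 cm

29.7


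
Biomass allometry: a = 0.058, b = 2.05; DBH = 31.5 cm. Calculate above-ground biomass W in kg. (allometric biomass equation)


Formula: W = a * DBH^b  (allometric power law)
DBH^b = 31.5^2.05 = 1179.062
W = 0.058 * 1179.062 = 68.4 kg

68.4


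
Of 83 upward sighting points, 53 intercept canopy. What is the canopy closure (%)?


Formula: Canopy closure = covered points / total points * 100
Closure = 53 / 83 * 100
Closure = 0.6386 * 100 = 63.9%

63.9


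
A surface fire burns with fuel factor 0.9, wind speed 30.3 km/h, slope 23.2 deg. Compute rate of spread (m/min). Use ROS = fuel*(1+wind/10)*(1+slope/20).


Formula: ROS = fuel * (1 + wind/10) * (1 + slope/20)
Wind factor = 1 + 30.3/10 = 4.03
Slope factor = 1 + 23.2/20 = 2.16
ROS = 0.9 * 4.03 * 2.16 = 7.83 m/min

7.83


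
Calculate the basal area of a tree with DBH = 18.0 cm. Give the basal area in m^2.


Formula: BA = pi * (DBH/2)^2 / 10000  (cm^2 to m^2)
Radius = DBH/2 = 18.0/2 = 9.0 cm
BA = pi * 9.0^2 / 10000
   = 254.469 cm^2 / 10000
   = 0.0254 m^2

0.0254


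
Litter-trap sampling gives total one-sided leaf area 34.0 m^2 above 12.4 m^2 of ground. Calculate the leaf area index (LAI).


Formula: LAI = total leaf area / ground area  (dimensionless)
LAI = 34.0 m^2 / 12.4 m^2
LAI = 2.74

2.74


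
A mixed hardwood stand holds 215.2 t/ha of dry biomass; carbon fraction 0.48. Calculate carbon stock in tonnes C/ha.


Formula: Carbon Stock = Biomass * Carbon Fraction
C = 215.2 t/ha * 0.48
C = 103.3 t C/ha

103.3


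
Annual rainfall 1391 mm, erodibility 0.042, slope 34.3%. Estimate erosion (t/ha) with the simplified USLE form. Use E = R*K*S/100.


Formula: E = R * K * S / 100  (simplified USLE)
R * K = 1391 * 0.042 = 58.422
E = 58.422 * 34.3 / 100 = 20.04 t/ha

20.04


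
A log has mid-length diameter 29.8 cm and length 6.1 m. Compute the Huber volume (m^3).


Huber: V = Am * L,  Am = pi*(Dm/200)^2
Am = pi*(29.8/200)^2 = 0.069746 m^2
V = 0.069746*6.1 = 0.4255 m^3

0.4255


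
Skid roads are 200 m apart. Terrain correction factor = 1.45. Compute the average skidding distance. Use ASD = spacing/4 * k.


Formula: ASD = (spacing / 4) * correction
Uncorrected distance = spacing / 4 = 200 / 4 = 50 m
ASD = 50 * 1.45 = 73 m

73


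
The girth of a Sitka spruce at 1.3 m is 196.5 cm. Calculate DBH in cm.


Formula: DBH = C / pi
DBH = 196.5 / pi
pi = 3.14159...
DBH = 62.5 cm

62.5


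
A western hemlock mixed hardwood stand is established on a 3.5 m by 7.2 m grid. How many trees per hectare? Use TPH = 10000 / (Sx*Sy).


Formula: TPH = 10000 m^2/ha / (spacing_x * spacing_y)
Area per tree = 3.5 m * 7.2 m = 25.2 m^2
TPH = 10000 / 25.2 = 397 trees/ha

397


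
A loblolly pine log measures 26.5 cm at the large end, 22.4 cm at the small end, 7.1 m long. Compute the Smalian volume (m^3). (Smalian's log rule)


Smalian: V = (A1 + A2)/2 * L,  A = pi*(D/200)^2
A1 = pi*(26.5/200)^2 = 0.055155 m^2
A2 = pi*(22.4/200)^2 = 0.039408 m^2
V = (0.055155+0.039408)/2*7.1 = 0.3357 m^3

0.3357


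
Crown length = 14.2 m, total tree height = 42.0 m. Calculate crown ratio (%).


Formula: Crown Ratio = (Crown Length / Total Height) * 100
CR = (14.2 m / 42.0 m) * 100
CR = 0.3381 * 100 = 33.8%

33.8


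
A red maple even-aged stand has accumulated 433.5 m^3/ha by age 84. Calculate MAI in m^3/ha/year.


Formula: MAI = Total Volume / Stand Age
MAI = 433.5 m^3/ha / 84 years
MAI = 5.16 m^3/ha/year

5.16


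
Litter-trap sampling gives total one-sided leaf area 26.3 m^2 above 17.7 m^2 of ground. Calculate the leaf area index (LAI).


Formula: LAI = total leaf area / ground area  (dimensionless)
LAI = 26.3 m^2 / 17.7 m^2
LAI = 1.49

1.49


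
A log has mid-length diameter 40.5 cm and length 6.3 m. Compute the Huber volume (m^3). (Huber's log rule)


Huber: V = Am * L,  Am = pi*(Dm/200)^2
Am = pi*(40.5/200)^2 = 0.128825 m^2
V = 0.128825*6.3 = 0.8116 m^3

0.8116


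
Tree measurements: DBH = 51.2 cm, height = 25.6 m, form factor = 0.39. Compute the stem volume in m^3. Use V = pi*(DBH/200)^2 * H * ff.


Formula: V = pi * (DBH/200)^2 * H * ff
Radius = DBH/200 = 51.2/200 = 0.256 m
Radius^2 = 0.256^2 = 0.065536 m^2
V = pi * 0.065536 * 25.6 * 0.39
V = 2.056 m^3

2.056


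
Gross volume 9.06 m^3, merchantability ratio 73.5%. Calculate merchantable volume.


Formula: MV = V_total * (merchantable_pct / 100)
Merchantable fraction = 73.5% / 100 = 0.735
MV = 9.06 m^3 * 0.735 = 6.659 m^3

6.659


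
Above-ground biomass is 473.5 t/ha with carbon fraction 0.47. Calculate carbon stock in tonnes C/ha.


Formula: Carbon Stock = Biomass * Carbon Fraction
C = 473.5 t/ha * 0.47
C = 222.5 t C/ha

222.5


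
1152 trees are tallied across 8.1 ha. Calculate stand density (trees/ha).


Formula: Stand Density = N_trees / Area_ha
Density = 1152 trees / 8.1 ha
Density = 142 trees/ha

142


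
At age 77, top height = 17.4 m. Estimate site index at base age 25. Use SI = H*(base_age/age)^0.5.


Formula: SI = H_dom * (base_age / age)^0.5
Age ratio = 25 / 77 = 0.32468
sqrt(age_ratio) = 0.5698
SI = 17.4 * 0.5698 = 9.9 m

9.9


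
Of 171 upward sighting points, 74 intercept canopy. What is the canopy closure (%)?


Formula: Canopy closure = covered points / total points * 100
Closure = 74 / 171 * 100
Closure = 0.4327 * 100 = 43.3%

43.3


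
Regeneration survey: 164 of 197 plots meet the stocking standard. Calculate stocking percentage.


Formula: Stocking % = stocked plots / total plots * 100
Stocking = 164 / 197 * 100
Stocking = 0.8325 * 100 = 83.2%

83.2


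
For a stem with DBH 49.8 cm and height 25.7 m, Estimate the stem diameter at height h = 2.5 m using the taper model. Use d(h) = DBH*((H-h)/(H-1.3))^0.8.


Taper: d(h) = DBH * ((H - h) / (H - 1.3))^0.8
Numerator = H - h = 25.7 - 2.5 = 23.2 m
Denominator = H - 1.3 = 25.7 - 1.3 = 24.4 m
Ratio = 23.2 / 24.4 = 0.95082
d = 49.8 * 0.95082^0.8 = 47.8 cm

47.8


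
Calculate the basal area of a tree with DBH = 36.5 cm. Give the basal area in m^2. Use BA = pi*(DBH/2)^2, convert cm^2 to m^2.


Formula: BA = pi * (DBH/2)^2 / 10000  (cm^2 to m^2)
Radius = DBH/2 = 36.5/2 = 18.25 cm
BA = pi * 18.25^2 / 10000
   = 1046.3467 cm^2 / 10000
   = 0.1046 m^2

0.1046


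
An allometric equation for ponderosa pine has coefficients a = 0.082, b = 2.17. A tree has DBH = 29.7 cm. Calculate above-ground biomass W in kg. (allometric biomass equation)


Formula: W = a * DBH^b  (allometric power law)
DBH^b = 29.7^2.17 = 1569.9344
W = 0.082 * 1569.9344 = 128.7 kg

128.7


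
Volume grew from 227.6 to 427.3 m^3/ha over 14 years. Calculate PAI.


Formula: PAI = (V_T2 - V_T1) / (T2 - T1)
Volume increment = 427.3 - 227.6 = 199.7 m^3/ha
PAI = 199.7 / 14 = 14.26 m^3/ha/year

14.26


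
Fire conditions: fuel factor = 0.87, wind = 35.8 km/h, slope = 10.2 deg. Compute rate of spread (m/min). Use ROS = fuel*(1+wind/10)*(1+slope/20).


Formula: ROS = fuel * (1 + wind/10) * (1 + slope/20)
Wind factor = 1 + 35.8/10 = 4.58
Slope factor = 1 + 10.2/20 = 1.51
ROS = 0.87 * 4.58 * 1.51 = 6.02 m/min

6.02


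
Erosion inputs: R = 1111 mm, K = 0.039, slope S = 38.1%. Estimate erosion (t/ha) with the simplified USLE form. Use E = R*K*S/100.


Formula: E = R * K * S / 100  (simplified USLE)
R * K = 1111 * 0.039 = 43.329
E = 43.329 * 38.1 / 100 = 16.51 t/ha

16.51


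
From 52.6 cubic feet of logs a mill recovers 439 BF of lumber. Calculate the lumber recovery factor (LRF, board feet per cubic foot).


Formula: LRF = Lumber Output (BF) / Log Input (ft^3)
LRF = 439 BF / 52.6 ft^3
LRF = 8.35 BF/ft^3

8.35


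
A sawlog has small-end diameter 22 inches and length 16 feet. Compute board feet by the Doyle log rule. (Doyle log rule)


Doyle: BF = (D - 4)^2 * L / 16
Adjusted diameter = 22 - 4 = 18 in
(D-4)^2 = 18^2 = 324
BF = 324 * 16 / 16 = 324 BF

324


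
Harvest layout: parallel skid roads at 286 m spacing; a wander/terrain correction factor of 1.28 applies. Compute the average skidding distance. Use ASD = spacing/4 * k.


Formula: ASD = (spacing / 4) * correction
Uncorrected distance = spacing / 4 = 286 / 4 = 71.5 m
ASD = 71.5 * 1.28 = 92 m

92


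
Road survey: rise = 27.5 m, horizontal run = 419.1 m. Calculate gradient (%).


Formula: Gradient = rise / run * 100
Gradient = 27.5 / 419.1 * 100 = 6.6%

6.6


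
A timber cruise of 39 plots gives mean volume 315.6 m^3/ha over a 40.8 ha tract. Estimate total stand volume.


Formula: Total Volume = Mean Volume per ha * Total Area
Total Volume = 315.6 m^3/ha * 40.8 ha
Total Volume = 12876 m^3

12876


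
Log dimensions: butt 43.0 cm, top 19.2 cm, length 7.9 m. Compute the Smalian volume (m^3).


Smalian: V = (A1 + A2)/2 * L,  A = pi*(D/200)^2
A1 = pi*(43.0/200)^2 = 0.14522 m^2
A2 = pi*(19.2/200)^2 = 0.028953 m^2
V = (0.14522+0.028953)/2*7.9 = 0.688 m^3

0.688


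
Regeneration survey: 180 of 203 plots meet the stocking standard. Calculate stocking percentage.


Formula: Stocking % = stocked plots / total plots * 100
Stocking = 180 / 203 * 100
Stocking = 0.8867 * 100 = 88.7%

88.7


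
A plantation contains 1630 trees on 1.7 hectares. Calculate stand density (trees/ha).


Formula: Stand Density = N_trees / Area_ha
Density = 1630 trees / 1.7 ha
Density = 959 trees/ha

959


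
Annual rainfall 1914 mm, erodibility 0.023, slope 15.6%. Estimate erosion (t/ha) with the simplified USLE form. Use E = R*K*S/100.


Formula: E = R * K * S / 100  (simplified USLE)
R * K = 1914 * 0.023 = 44.022
E = 44.022 * 15.6 / 100 = 6.87 t/ha

6.87


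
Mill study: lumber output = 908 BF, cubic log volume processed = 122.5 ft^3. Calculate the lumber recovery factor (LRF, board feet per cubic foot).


Formula: LRF = Lumber Output (BF) / Log Input (ft^3)
LRF = 908 BF / 122.5 ft^3
LRF = 7.41 BF/ft^3

7.41


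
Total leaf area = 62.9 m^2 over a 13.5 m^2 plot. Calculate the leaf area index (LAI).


Formula: LAI = total leaf area / ground area  (dimensionless)
LAI = 62.9 m^2 / 13.5 m^2
LAI = 4.66

4.66


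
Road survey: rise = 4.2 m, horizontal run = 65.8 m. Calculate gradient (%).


Formula: Gradient = rise / run * 100
Gradient = 4.2 / 65.8 * 100 = 6.4%

6.4


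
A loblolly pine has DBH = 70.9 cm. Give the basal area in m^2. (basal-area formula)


Formula: BA = pi * (DBH/2)^2 / 10000  (cm^2 to m^2)
Radius = DBH/2 = 70.9/2 = 35.45 cm
BA = pi * 35.45^2 / 10000
   = 3948.0473 cm^2 / 10000
   = 0.3948 m^2

0.3948


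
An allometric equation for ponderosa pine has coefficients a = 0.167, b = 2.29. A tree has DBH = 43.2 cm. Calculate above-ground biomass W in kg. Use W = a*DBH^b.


Formula: W = a * DBH^b  (allometric power law)
DBH^b = 43.2^2.29 = 5562.3432
W = 0.167 * 5562.3432 = 928.9 kg

928.9


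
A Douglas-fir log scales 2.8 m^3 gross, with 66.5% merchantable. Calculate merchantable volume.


Formula: MV = V_total * (merchantable_pct / 100)
Merchantable fraction = 66.5% / 100 = 0.665
MV = 2.8 m^3 * 0.665 = 1.862 m^3

1.862


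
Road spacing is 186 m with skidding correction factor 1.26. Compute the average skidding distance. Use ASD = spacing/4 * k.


Formula: ASD = (spacing / 4) * correction
Uncorrected distance = spacing / 4 = 186 / 4 = 46.5 m
ASD = 46.5 * 1.26 = 59 m

59


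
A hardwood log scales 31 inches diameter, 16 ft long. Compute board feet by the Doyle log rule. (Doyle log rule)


Doyle: BF = (D - 4)^2 * L / 16
Adjusted diameter = 31 - 4 = 27 in
(D-4)^2 = 27^2 = 729
BF = 729 * 16 / 16 = 729 BF

729


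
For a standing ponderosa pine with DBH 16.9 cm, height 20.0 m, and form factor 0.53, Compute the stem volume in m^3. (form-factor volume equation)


Formula: V = pi * (DBH/200)^2 * H * ff
Radius = DBH/200 = 16.9/200 = 0.0845 m
Radius^2 = 0.0845^2 = 0.00714025 m^2
V = pi * 0.00714025 * 20.0 * 0.53
V = 0.238 m^3

0.238


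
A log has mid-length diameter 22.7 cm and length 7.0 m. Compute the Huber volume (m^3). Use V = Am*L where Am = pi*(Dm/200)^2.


Huber: V = Am * L,  Am = pi*(Dm/200)^2
Am = pi*(22.7/200)^2 = 0.040471 m^2
V = 0.040471*7.0 = 0.2833 m^3

0.2833


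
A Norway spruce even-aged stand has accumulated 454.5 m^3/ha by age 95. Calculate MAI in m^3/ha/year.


Formula: MAI = Total Volume / Stand Age
MAI = 454.5 m^3/ha / 95 years
MAI = 4.78 m^3/ha/year

4.78


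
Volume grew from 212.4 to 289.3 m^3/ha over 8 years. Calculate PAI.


Formula: PAI = (V_T2 - V_T1) / (T2 - T1)
Volume increment = 289.3 - 212.4 = 76.9 m^3/ha
PAI = 76.9 / 8 = 9.61 m^3/ha/year

9.61


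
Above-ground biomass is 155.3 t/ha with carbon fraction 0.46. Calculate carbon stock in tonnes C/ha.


Formula: Carbon Stock = Biomass * Carbon Fraction
C = 155.3 t/ha * 0.46
C = 71.4 t C/ha

71.4


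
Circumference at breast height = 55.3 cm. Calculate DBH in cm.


Formula: DBH = C / pi
DBH = 55.3 / pi
pi = 3.14159...
DBH = 17.6 cm

17.6


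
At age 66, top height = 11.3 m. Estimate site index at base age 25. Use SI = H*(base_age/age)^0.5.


Formula: SI = H_dom * (base_age / age)^0.5
Age ratio = 25 / 66 = 0.37879
sqrt(age_ratio) = 0.61546
SI = 11.3 * 0.61546 = 7.0 m

7.0


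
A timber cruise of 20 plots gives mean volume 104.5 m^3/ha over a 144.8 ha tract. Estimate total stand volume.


Formula: Total Volume = Mean Volume per ha * Total Area
Total Volume = 104.5 m^3/ha * 144.8 ha
Total Volume = 15132 m^3

15132


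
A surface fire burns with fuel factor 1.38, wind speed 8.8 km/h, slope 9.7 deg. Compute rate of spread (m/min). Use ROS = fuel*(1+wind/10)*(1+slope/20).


Formula: ROS = fuel * (1 + wind/10) * (1 + slope/20)
Wind factor = 1 + 8.8/10 = 1.88
Slope factor = 1 + 9.7/20 = 1.485
ROS = 1.38 * 1.88 * 1.485 = 3.85 m/min

3.85


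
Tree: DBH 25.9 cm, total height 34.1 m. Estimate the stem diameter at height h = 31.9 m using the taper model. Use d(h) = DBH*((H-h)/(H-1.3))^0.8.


Taper: d(h) = DBH * ((H - h) / (H - 1.3))^0.8
Numerator = H - h = 34.1 - 31.9 = 2.2 m
Denominator = H - 1.3 = 34.1 - 1.3 = 32.8 m
Ratio = 2.2 / 32.8 = 0.06707
d = 25.9 * 0.06707^0.8 = 3.0 cm

3.0


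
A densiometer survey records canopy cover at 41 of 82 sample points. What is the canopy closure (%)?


Formula: Canopy closure = covered points / total points * 100
Closure = 41 / 82 * 100
Closure = 0.5 * 100 = 50.0%

50.0


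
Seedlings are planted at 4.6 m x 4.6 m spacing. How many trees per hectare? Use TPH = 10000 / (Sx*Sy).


Formula: TPH = 10000 m^2/ha / (spacing_x * spacing_y)
Area per tree = 4.6 m * 4.6 m = 21.16 m^2
TPH = 10000 / 21.16 = 473 trees/ha

473


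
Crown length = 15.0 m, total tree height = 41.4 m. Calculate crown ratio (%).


Formula: Crown Ratio = (Crown Length / Total Height) * 100
CR = (15.0 m / 41.4 m) * 100
CR = 0.3623 * 100 = 36.2%

36.2


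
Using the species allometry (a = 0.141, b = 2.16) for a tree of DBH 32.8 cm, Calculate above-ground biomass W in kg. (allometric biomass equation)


Formula: W = a * DBH^b  (allometric power law)
DBH^b = 32.8^2.16 = 1880.5613
W = 0.141 * 1880.5613 = 265.2 kg

265.2


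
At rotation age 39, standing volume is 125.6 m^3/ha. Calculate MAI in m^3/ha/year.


Formula: MAI = Total Volume / Stand Age
MAI = 125.6 m^3/ha / 39 years
MAI = 3.22 m^3/ha/year

3.22


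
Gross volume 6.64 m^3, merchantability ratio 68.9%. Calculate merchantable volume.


Formula: MV = V_total * (merchantable_pct / 100)
Merchantable fraction = 68.9% / 100 = 0.689
MV = 6.64 m^3 * 0.689 = 4.575 m^3

4.575


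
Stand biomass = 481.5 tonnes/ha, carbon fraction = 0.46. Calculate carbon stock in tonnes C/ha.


Formula: Carbon Stock = Biomass * Carbon Fraction
C = 481.5 t/ha * 0.46
C = 221.5 t C/ha

221.5


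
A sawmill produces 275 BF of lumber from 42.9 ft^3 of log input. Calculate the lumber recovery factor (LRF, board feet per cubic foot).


Formula: LRF = Lumber Output (BF) / Log Input (ft^3)
LRF = 275 BF / 42.9 ft^3
LRF = 6.41 BF/ft^3

6.41


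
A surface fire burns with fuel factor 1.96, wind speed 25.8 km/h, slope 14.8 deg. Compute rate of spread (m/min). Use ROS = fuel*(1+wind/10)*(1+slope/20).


Formula: ROS = fuel * (1 + wind/10) * (1 + slope/20)
Wind factor = 1 + 25.8/10 = 3.58
Slope factor = 1 + 14.8/20 = 1.74
ROS = 1.96 * 3.58 * 1.74 = 12.21 m/min

12.21


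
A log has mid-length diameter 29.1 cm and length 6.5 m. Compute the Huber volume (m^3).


Huber: V = Am * L,  Am = pi*(Dm/200)^2
Am = pi*(29.1/200)^2 = 0.066508 m^2
V = 0.066508*6.5 = 0.4323 m^3

0.4323


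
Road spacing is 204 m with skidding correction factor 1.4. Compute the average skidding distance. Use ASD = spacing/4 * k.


Formula: ASD = (spacing / 4) * correction
Uncorrected distance = spacing / 4 = 204 / 4 = 51 m
ASD = 51 * 1.4 = 71 m

71


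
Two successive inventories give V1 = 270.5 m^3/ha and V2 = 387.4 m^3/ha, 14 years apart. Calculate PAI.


Formula: PAI = (V_T2 - V_T1) / (T2 - T1)
Volume increment = 387.4 - 270.5 = 116.9 m^3/ha
PAI = 116.9 / 14 = 8.35 m^3/ha/year

8.35


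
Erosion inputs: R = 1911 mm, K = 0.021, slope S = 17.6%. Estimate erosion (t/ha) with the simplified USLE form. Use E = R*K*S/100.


Formula: E = R * K * S / 100  (simplified USLE)
R * K = 1911 * 0.021 = 40.131
E = 40.131 * 17.6 / 100 = 7.06 t/ha

7.06


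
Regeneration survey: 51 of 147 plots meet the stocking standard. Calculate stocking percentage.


Formula: Stocking % = stocked plots / total plots * 100
Stocking = 51 / 147 * 100
Stocking = 0.3469 * 100 = 34.7%

34.7


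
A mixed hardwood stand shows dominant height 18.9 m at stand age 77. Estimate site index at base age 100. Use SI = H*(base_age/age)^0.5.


Formula: SI = H_dom * (base_age / age)^0.5
Age ratio = 100 / 77 = 1.2987
sqrt(age_ratio) = 1.13961
SI = 18.9 * 1.13961 = 21.5 m

21.5


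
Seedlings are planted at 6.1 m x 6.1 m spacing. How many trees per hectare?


Formula: TPH = 10000 m^2/ha / (spacing_x * spacing_y)
Area per tree = 6.1 m * 6.1 m = 37.21 m^2
TPH = 10000 / 37.21 = 269 trees/ha

269


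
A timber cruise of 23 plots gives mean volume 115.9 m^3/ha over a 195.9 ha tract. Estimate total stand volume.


Formula: Total Volume = Mean Volume per ha * Total Area
Total Volume = 115.9 m^3/ha * 195.9 ha
Total Volume = 22705 m^3

22705


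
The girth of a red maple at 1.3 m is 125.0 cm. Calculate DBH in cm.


Formula: DBH = C / pi
DBH = 125.0 / pi
pi = 3.14159...
DBH = 39.8 cm

39.8


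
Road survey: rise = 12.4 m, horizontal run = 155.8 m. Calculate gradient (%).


Formula: Gradient = rise / run * 100
Gradient = 12.4 / 155.8 * 100 = 8.0%

8.0


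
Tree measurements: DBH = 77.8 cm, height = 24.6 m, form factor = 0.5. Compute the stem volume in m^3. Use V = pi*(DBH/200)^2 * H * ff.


Formula: V = pi * (DBH/200)^2 * H * ff
Radius = DBH/200 = 77.8/200 = 0.389 m
Radius^2 = 0.389^2 = 0.151321 m^2
V = pi * 0.151321 * 24.6 * 0.5
V = 5.847 m^3

5.847


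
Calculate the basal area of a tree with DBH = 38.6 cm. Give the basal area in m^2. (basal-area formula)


Formula: BA = pi * (DBH/2)^2 / 10000  (cm^2 to m^2)
Radius = DBH/2 = 38.6/2 = 19.3 cm
BA = pi * 19.3^2 / 10000
   = 1170.2118 cm^2 / 10000
   = 0.117 m^2

0.117


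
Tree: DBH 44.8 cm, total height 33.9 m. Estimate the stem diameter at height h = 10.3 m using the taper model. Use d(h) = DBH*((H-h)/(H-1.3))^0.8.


Taper: d(h) = DBH * ((H - h) / (H - 1.3))^0.8
Numerator = H - h = 33.9 - 10.3 = 23.6 m
Denominator = H - 1.3 = 33.9 - 1.3 = 32.6 m
Ratio = 23.6 / 32.6 = 0.72393
d = 44.8 * 0.72393^0.8 = 34.6 cm

34.6


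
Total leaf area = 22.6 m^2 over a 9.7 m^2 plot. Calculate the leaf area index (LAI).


Formula: LAI = total leaf area / ground area  (dimensionless)
LAI = 22.6 m^2 / 9.7 m^2
LAI = 2.33

2.33


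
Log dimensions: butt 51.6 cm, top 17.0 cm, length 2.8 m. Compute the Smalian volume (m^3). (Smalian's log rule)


Smalian: V = (A1 + A2)/2 * L,  A = pi*(D/200)^2
A1 = pi*(51.6/200)^2 = 0.209117 m^2
A2 = pi*(17.0/200)^2 = 0.022698 m^2
V = (0.209117+0.022698)/2*2.8 = 0.3245 m^3

0.3245


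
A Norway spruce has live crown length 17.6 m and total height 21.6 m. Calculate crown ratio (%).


Formula: Crown Ratio = (Crown Length / Total Height) * 100
CR = (17.6 m / 21.6 m) * 100
CR = 0.8148 * 100 = 81.5%

81.5


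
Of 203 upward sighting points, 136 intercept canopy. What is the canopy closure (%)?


Formula: Canopy closure = covered points / total points * 100
Closure = 136 / 203 * 100
Closure = 0.67 * 100 = 67.0%

67.0


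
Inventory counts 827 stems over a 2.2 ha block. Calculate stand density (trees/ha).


Formula: Stand Density = N_trees / Area_ha
Density = 827 trees / 2.2 ha
Density = 376 trees/ha

376


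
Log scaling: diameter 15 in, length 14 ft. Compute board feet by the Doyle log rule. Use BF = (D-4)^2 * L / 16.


Doyle: BF = (D - 4)^2 * L / 16
Adjusted diameter = 15 - 4 = 11 in
(D-4)^2 = 11^2 = 121
BF = 121 * 14 / 16 = 106 BF

106


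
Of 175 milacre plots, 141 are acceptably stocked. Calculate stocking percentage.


Formula: Stocking % = stocked plots / total plots * 100
Stocking = 141 / 175 * 100
Stocking = 0.8057 * 100 = 80.6%

80.6


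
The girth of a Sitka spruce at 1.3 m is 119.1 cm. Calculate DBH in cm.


Formula: DBH = C / pi
DBH = 119.1 / pi
pi = 3.14159...
DBH = 37.9 cm

37.9


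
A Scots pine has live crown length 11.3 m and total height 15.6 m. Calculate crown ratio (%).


Formula: Crown Ratio = (Crown Length / Total Height) * 100
CR = (11.3 m / 15.6 m) * 100
CR = 0.7244 * 100 = 72.4%

72.4


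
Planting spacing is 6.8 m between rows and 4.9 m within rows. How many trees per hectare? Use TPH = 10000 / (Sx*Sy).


Formula: TPH = 10000 m^2/ha / (spacing_x * spacing_y)
Area per tree = 6.8 m * 4.9 m = 33.32 m^2
TPH = 10000 / 33.32 = 300 trees/ha

300


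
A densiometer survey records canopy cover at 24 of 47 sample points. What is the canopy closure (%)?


Formula: Canopy closure = covered points / total points * 100
Closure = 24 / 47 * 100
Closure = 0.5106 * 100 = 51.1%

51.1


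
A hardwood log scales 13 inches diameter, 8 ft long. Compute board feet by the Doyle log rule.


Doyle: BF = (D - 4)^2 * L / 16
Adjusted diameter = 13 - 4 = 9 in
(D-4)^2 = 9^2 = 81
BF = 81 * 8 / 16 = 41 BF

41


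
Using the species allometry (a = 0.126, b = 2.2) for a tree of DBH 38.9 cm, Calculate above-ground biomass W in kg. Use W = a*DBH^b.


Formula: W = a * DBH^b  (allometric power law)
DBH^b = 38.9^2.2 = 3146.9448
W = 0.126 * 3146.9448 = 396.5 kg

396.5


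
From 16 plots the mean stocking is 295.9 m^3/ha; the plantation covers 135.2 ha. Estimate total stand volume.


Formula: Total Volume = Mean Volume per ha * Total Area
Total Volume = 295.9 m^3/ha * 135.2 ha
Total Volume = 40006 m^3

40006


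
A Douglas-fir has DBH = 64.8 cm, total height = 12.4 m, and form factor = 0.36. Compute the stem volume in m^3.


Formula: V = pi * (DBH/200)^2 * H * ff
Radius = DBH/200 = 64.8/200 = 0.324 m
Radius^2 = 0.324^2 = 0.104976 m^2
V = pi * 0.104976 * 12.4 * 0.36
V = 1.472 m^3

1.472


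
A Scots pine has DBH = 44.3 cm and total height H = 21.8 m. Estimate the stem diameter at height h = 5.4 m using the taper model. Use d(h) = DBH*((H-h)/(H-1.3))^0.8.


Taper: d(h) = DBH * ((H - h) / (H - 1.3))^0.8
Numerator = H - h = 21.8 - 5.4 = 16.4 m
Denominator = H - 1.3 = 21.8 - 1.3 = 20.5 m
Ratio = 16.4 / 20.5 = 0.8
d = 44.3 * 0.8^0.8 = 37.1 cm

37.1


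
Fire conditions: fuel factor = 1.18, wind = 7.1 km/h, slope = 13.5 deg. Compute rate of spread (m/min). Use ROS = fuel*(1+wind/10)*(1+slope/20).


Formula: ROS = fuel * (1 + wind/10) * (1 + slope/20)
Wind factor = 1 + 7.1/10 = 1.71
Slope factor = 1 + 13.5/20 = 1.675
ROS = 1.18 * 1.71 * 1.675 = 3.38 m/min

3.38
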